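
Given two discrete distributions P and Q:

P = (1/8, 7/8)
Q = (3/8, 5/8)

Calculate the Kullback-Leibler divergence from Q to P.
D(P||Q) = Σ P(i) log₂(P(i)/Q(i))
  i=0: (1/8) × log₂((1/8)/(3/8)) = (1/8) × log₂(1/3) = -0.1981
  i=1: (7/8) × log₂((7/8)/(5/8)) = (7/8) × log₂(7/5) = 0.4247
D(P||Q) = -0.1981 + 0.4247
  = 0.2266 bits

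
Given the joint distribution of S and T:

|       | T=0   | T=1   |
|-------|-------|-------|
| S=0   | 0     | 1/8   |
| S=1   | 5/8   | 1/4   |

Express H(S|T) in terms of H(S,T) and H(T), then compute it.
H(S|T) = H(S,T) - H(T)

Marginal P(T) (column sums):
  P(T=0) = 0 + 5/8 = 5/8
  P(T=1) = 1/8 + 1/4 = 3/8

H(S,T) = -[(1/8)·log₂(1/8) + (5/8)·log₂(5/8) + (1/4)·log₂(1/4)]
  = 0.3750 + 0.4238 + 0.5000
  = 1.2988 bits
H(T) = -[(5/8)·log₂(5/8) + (3/8)·log₂(3/8)]
  = 0.4238 + 0.5306
  = 0.9544 bits

H(S|T) = 1.2988 - 0.9544 = 0.3444 bits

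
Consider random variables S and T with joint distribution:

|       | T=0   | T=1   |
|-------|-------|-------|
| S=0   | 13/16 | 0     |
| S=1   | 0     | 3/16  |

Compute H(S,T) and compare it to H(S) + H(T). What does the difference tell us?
Marginal P(S) (row sums):
  P(S=0) = 13/16 + 0 = 13/16
  P(S=1) = 0 + 3/16 = 3/16
Marginal P(T) (column sums):
  P(T=0) = 13/16 + 0 = 13/16
  P(T=1) = 0 + 3/16 = 3/16

H(S,T) = -[(13/16)·log₂(13/16) + (3/16)·log₂(3/16)]
  = 0.2434 + 0.4528
  = 0.6962 bits
H(S) = -[(13/16)·log₂(13/16) + (3/16)·log₂(3/16)]
  = 0.2434 + 0.4528
  = 0.6962 bits
H(T) = -[(13/16)·log₂(13/16) + (3/16)·log₂(3/16)]
  = 0.2434 + 0.4528
  = 0.6962 bits

H(S) + H(T) = 0.6962 + 0.6962 = 1.3924 bits
Difference: H(S) + H(T) - H(S,T) = 1.3924 - 0.6962 = 0.6962 bits = I(S;T)

The difference is the mutual information; it is positive here, so S and T are dependent (knowing one reduces uncertainty about the other by 0.6962 bits).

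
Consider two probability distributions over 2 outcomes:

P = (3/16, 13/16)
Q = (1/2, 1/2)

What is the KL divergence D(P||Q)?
D(P||Q) = Σ P(i) log₂(P(i)/Q(i))
  i=0: (3/16) × log₂((3/16)/(1/2)) = (3/16) × log₂(3/8) = -0.2653
  i=1: (13/16) × log₂((13/16)/(1/2)) = (13/16) × log₂(13/8) = 0.5691
D(P||Q) = -0.2653 + 0.5691
  = 0.3038 bits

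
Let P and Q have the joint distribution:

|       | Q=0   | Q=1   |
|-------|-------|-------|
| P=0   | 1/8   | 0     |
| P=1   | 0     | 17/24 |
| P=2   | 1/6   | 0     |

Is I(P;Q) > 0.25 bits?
Marginal P(P) (row sums):
  P(P=0) = 1/8 + 0 = 1/8
  P(P=1) = 0 + 17/24 = 17/24
  P(P=2) = 1/6 + 0 = 1/6
Marginal P(Q) (column sums):
  P(Q=0) = 1/8 + 0 + 1/6 = 7/24
  P(Q=1) = 0 + 17/24 + 0 = 17/24

H(P) = -[(1/8)·log₂(1/8) + (17/24)·log₂(17/24) + (1/6)·log₂(1/6)]
  = 0.3750 + 0.3524 + 0.4308
  = 1.1582 bits
H(Q) = -[(7/24)·log₂(7/24) + (17/24)·log₂(17/24)]
  = 0.5185 + 0.3524
  = 0.8709 bits
H(P,Q) = -[(1/8)·log₂(1/8) + (17/24)·log₂(17/24) + (1/6)·log₂(1/6)]
  = 0.3750 + 0.3524 + 0.4308
  = 1.1582 bits

I(P;Q) = H(P) + H(Q) - H(P,Q)
  = 1.1582 + 0.8709 - 1.1582
  = 0.8709 bits

Yes. I(P;Q) = 0.8709 bits, which is > 0.25 bits.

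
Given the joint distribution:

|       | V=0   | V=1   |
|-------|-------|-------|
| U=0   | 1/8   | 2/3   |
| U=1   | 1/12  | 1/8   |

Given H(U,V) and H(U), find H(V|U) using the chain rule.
From the chain rule: H(U,V) = H(U) + H(V|U)
Therefore: H(V|U) = H(U,V) - H(U)

H(U,V) = -[(1/8)·log₂(1/8) + (2/3)·log₂(2/3) + (1/12)·log₂(1/12) + (1/8)·log₂(1/8)]
  = 0.3750 + 0.3900 + 0.2987 + 0.3750
  = 1.4387 bits
Marginal P(U) (row sums):
  P(U=0) = 1/8 + 2/3 = 19/24
  P(U=1) = 1/12 + 1/8 = 5/24
H(U) = -[(19/24)·log₂(19/24) + (5/24)·log₂(5/24)]
  = 0.2668 + 0.4715
  = 0.7383 bits

H(V|U) = 1.4387 - 0.7383 = 0.7004 bits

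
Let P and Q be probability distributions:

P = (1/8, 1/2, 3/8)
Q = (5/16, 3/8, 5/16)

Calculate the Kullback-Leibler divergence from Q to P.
D(P||Q) = Σ P(i) log₂(P(i)/Q(i))
  i=0: (1/8) × log₂((1/8)/(5/16)) = (1/8) × log₂(2/5) = -0.1652
  i=1: (1/2) × log₂((1/2)/(3/8)) = (1/2) × log₂(4/3) = 0.2075
  i=2: (3/8) × log₂((3/8)/(5/16)) = (3/8) × log₂(6/5) = 0.0986
D(P||Q) = -0.1652 + 0.2075 + 0.0986
  = 0.1409 bits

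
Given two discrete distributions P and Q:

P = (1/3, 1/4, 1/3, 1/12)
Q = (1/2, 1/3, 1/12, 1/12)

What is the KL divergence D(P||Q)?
D(P||Q) = Σ P(i) log₂(P(i)/Q(i))
  i=0: (1/3) × log₂((1/3)/(1/2)) = (1/3) × log₂(2/3) = -0.1950
  i=1: (1/4) × log₂((1/4)/(1/3)) = (1/4) × log₂(3/4) = -0.1038
  i=2: (1/3) × log₂((1/3)/(1/12)) = (1/3) × log₂(4) = 0.6667
  i=3: (1/12) × log₂((1/12)/(1/12)) = (1/12) × log₂(1) = 0.0000
D(P||Q) = -0.1950 - 0.1038 + 0.6667 + 0.0000
  = 0.3679 bits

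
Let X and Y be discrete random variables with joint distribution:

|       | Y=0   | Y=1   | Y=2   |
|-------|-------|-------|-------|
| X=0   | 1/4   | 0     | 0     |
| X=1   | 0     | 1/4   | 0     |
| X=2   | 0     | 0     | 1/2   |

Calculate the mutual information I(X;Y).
Marginal P(X) (row sums):
  P(X=0) = 1/4 + 0 + 0 = 1/4
  P(X=1) = 0 + 1/4 + 0 = 1/4
  P(X=2) = 0 + 0 + 1/2 = 1/2
Marginal P(Y) (column sums):
  P(Y=0) = 1/4 + 0 + 0 = 1/4
  P(Y=1) = 0 + 1/4 + 0 = 1/4
  P(Y=2) = 0 + 0 + 1/2 = 1/2

H(X) = -[(1/4)·log₂(1/4) + (1/4)·log₂(1/4) + (1/2)·log₂(1/2)]
  = 0.5000 + 0.5000 + 0.5000
  = 1.5000 bits
H(Y) = -[(1/4)·log₂(1/4) + (1/4)·log₂(1/4) + (1/2)·log₂(1/2)]
  = 0.5000 + 0.5000 + 0.5000
  = 1.5000 bits
H(X,Y) = -[(1/4)·log₂(1/4) + (1/4)·log₂(1/4) + (1/2)·log₂(1/2)]
  = 0.5000 + 0.5000 + 0.5000
  = 1.5000 bits

I(X;Y) = H(X) + H(Y) - H(X,Y)
  = 1.5000 + 1.5000 - 1.5000
  = 1.5000 bits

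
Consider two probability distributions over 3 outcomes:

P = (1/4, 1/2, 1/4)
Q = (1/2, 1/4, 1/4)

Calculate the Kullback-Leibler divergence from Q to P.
D(P||Q) = Σ P(i) log₂(P(i)/Q(i))
  i=0: (1/4) × log₂((1/4)/(1/2)) = (1/4) × log₂(1/2) = -0.2500
  i=1: (1/2) × log₂((1/2)/(1/4)) = (1/2) × log₂(2) = 0.5000
  i=2: (1/4) × log₂((1/4)/(1/4)) = (1/4) × log₂(1) = 0.0000
D(P||Q) = -0.2500 + 0.5000 + 0.0000
  = 0.2500 bits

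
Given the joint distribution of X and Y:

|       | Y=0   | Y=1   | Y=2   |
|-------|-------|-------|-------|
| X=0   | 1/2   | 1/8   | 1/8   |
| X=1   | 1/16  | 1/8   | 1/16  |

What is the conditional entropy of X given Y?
Marginal P(Y) (column sums):
  P(Y=0) = 1/2 + 1/16 = 9/16
  P(Y=1) = 1/8 + 1/8 = 1/4
  P(Y=2) = 1/8 + 1/16 = 3/16

H(X|Y) = -Σ P(X,Y)·log₂ P(X|Y), where P(X|Y) = P(X,Y) / P(Y)
  (X=0,Y=0): P(X|Y) = (1/2)/(9/16) = 8/9;  -(1/2)·log₂(8/9) = 0.0850
  (X=0,Y=1): P(X|Y) = (1/8)/(1/4) = 1/2;  -(1/8)·log₂(1/2) = 0.1250
  (X=0,Y=2): P(X|Y) = (1/8)/(3/16) = 2/3;  -(1/8)·log₂(2/3) = 0.0731
  (X=1,Y=0): P(X|Y) = (1/16)/(9/16) = 1/9;  -(1/16)·log₂(1/9) = 0.1981
  (X=1,Y=1): P(X|Y) = (1/8)/(1/4) = 1/2;  -(1/8)·log₂(1/2) = 0.1250
  (X=1,Y=2): P(X|Y) = (1/16)/(3/16) = 1/3;  -(1/16)·log₂(1/3) = 0.0991
H(X|Y) = 0.0850 + 0.1250 + 0.0731 + 0.1981 + 0.1250 + 0.0991
  = 0.7053 bits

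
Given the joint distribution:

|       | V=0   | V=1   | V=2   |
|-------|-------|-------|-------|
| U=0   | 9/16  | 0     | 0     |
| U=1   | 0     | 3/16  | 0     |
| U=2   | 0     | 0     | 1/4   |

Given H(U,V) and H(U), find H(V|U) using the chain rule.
From the chain rule: H(U,V) = H(U) + H(V|U)
Therefore: H(V|U) = H(U,V) - H(U)

H(U,V) = -[(9/16)·log₂(9/16) + (3/16)·log₂(3/16) + (1/4)·log₂(1/4)]
  = 0.4669 + 0.4528 + 0.5000
  = 1.4197 bits
Marginal P(U) (row sums):
  P(U=0) = 9/16 + 0 + 0 = 9/16
  P(U=1) = 0 + 3/16 + 0 = 3/16
  P(U=2) = 0 + 0 + 1/4 = 1/4
H(U) = -[(9/16)·log₂(9/16) + (3/16)·log₂(3/16) + (1/4)·log₂(1/4)]
  = 0.4669 + 0.4528 + 0.5000
  = 1.4197 bits

H(V|U) = 1.4197 - 1.4197 = 0.0000 bits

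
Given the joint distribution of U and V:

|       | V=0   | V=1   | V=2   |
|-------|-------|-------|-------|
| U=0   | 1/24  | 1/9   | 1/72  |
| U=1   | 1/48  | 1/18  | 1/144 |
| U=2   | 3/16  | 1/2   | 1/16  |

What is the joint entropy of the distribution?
H(U,V) = -Σ P(U,V) log₂ P(U,V), summed over the non-zero cells:
H(U,V) = -[(1/24)·log₂(1/24) + (1/9)·log₂(1/9) + (1/72)·log₂(1/72) + (1/48)·log₂(1/48) + (1/18)·log₂(1/18) + (1/144)·log₂(1/144) + (3/16)·log₂(3/16) + (1/2)·log₂(1/2) + (1/16)·log₂(1/16)]
  = 0.1910 + 0.3522 + 0.0857 + 0.1164 + 0.2317 + 0.0498 + 0.4528 + 0.5000 + 0.2500
  = 2.2296 bits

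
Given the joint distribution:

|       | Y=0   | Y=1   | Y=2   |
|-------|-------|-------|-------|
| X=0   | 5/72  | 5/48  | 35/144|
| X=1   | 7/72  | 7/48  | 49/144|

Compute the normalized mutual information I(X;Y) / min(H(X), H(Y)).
Marginal P(X) (row sums):
  P(X=0) = 5/72 + 5/48 + 35/144 = 5/12
  P(X=1) = 7/72 + 7/48 + 49/144 = 7/12
Marginal P(Y) (column sums):
  P(Y=0) = 5/72 + 7/72 = 1/6
  P(Y=1) = 5/48 + 7/48 = 1/4
  P(Y=2) = 35/144 + 49/144 = 7/12

H(X) = -[(5/12)·log₂(5/12) + (7/12)·log₂(7/12)]
  = 0.5263 + 0.4536
  = 0.9799 bits
H(Y) = -[(1/6)·log₂(1/6) + (1/4)·log₂(1/4) + (7/12)·log₂(7/12)]
  = 0.4308 + 0.5000 + 0.4536
  = 1.3844 bits
H(X,Y) = -[(5/72)·log₂(5/72) + (5/48)·log₂(5/48) + (35/144)·log₂(35/144) + (7/72)·log₂(7/72) + (7/48)·log₂(7/48) + (49/144)·log₂(49/144)]
  = 0.2672 + 0.3399 + 0.4960 + 0.3269 + 0.4051 + 0.5292
  = 2.3643 bits

I(X;Y) = H(X) + H(Y) - H(X,Y)
  = 0.9799 + 1.3844 - 2.3643
  = 0.0000 bits

min(H(X), H(Y)) = min(0.9799, 1.3844) = 0.9799 bits
Normalized MI = 0.0000 / 0.9799 = 0.0000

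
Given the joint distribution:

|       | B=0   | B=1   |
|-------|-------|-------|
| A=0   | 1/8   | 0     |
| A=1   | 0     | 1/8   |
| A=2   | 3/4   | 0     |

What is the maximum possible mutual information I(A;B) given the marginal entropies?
The upper bound on mutual information is I(A;B) ≤ min(H(A), H(B)).

Marginal P(A) (row sums):
  P(A=0) = 1/8 + 0 = 1/8
  P(A=1) = 0 + 1/8 = 1/8
  P(A=2) = 3/4 + 0 = 3/4
Marginal P(B) (column sums):
  P(B=0) = 1/8 + 0 + 3/4 = 7/8
  P(B=1) = 0 + 1/8 + 0 = 1/8

H(A) = -[(1/8)·log₂(1/8) + (1/8)·log₂(1/8) + (3/4)·log₂(3/4)]
  = 0.3750 + 0.3750 + 0.3113
  = 1.0613 bits
H(B) = -[(7/8)·log₂(7/8) + (1/8)·log₂(1/8)]
  = 0.1686 + 0.3750
  = 0.5436 bits

Maximum possible I(A;B) = min(1.0613, 0.5436) = 0.5436 bits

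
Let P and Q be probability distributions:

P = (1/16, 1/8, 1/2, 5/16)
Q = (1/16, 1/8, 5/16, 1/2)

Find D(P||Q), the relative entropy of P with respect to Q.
D(P||Q) = Σ P(i) log₂(P(i)/Q(i))
  i=0: (1/16) × log₂((1/16)/(1/16)) = (1/16) × log₂(1) = 0.0000
  i=1: (1/8) × log₂((1/8)/(1/8)) = (1/8) × log₂(1) = 0.0000
  i=2: (1/2) × log₂((1/2)/(5/16)) = (1/2) × log₂(8/5) = 0.3390
  i=3: (5/16) × log₂((5/16)/(1/2)) = (5/16) × log₂(5/8) = -0.2119
D(P||Q) = 0.0000 + 0.0000 + 0.3390 - 0.2119
  = 0.1271 bits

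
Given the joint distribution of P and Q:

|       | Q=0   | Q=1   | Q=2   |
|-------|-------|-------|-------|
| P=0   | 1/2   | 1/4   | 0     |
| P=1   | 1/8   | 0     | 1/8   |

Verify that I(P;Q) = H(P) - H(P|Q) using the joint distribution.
Left side, from I(P;Q) = H(P) + H(Q) - H(P,Q):
Marginal P(P) (row sums):
  P(P=0) = 1/2 + 1/4 + 0 = 3/4
  P(P=1) = 1/8 + 0 + 1/8 = 1/4
Marginal P(Q) (column sums):
  P(Q=0) = 1/2 + 1/8 = 5/8
  P(Q=1) = 1/4 + 0 = 1/4
  P(Q=2) = 0 + 1/8 = 1/8

H(P) = -[(3/4)·log₂(3/4) + (1/4)·log₂(1/4)]
  = 0.3113 + 0.5000
  = 0.8113 bits
H(Q) = -[(5/8)·log₂(5/8) + (1/4)·log₂(1/4) + (1/8)·log₂(1/8)]
  = 0.4238 + 0.5000 + 0.3750
  = 1.2988 bits
H(P,Q) = -[(1/2)·log₂(1/2) + (1/4)·log₂(1/4) + (1/8)·log₂(1/8) + (1/8)·log₂(1/8)]
  = 0.5000 + 0.5000 + 0.3750 + 0.3750
  = 1.7500 bits

I(P;Q) = H(P) + H(Q) - H(P,Q)
  = 0.8113 + 1.2988 - 1.7500
  = 0.3601 bits

Right side, with H(P|Q) computed directly from the conditional probabilities:
H(P|Q) = -Σ P(P,Q)·log₂ P(P|Q), where P(P|Q) = P(P,Q) / P(Q)
  (cells with P(P,Q) = 0 contribute 0)
  (P=0,Q=0): P(P|Q) = (1/2)/(5/8) = 4/5;  -(1/2)·log₂(4/5) = 0.1610
  (P=0,Q=1): P(P|Q) = (1/4)/(1/4) = 1;  -(1/4)·log₂(1) = 0.0000
  (P=1,Q=0): P(P|Q) = (1/8)/(5/8) = 1/5;  -(1/8)·log₂(1/5) = 0.2902
  (P=1,Q=2): P(P|Q) = (1/8)/(1/8) = 1;  -(1/8)·log₂(1) = 0.0000
H(P|Q) = 0.1610 + 0.0000 + 0.2902 + 0.0000
  = 0.4512 bits
H(P) - H(P|Q) = 0.8113 - 0.4512 = 0.3601 bits

Both sides equal 0.3601 bits, so I(P;Q) = H(P) - H(P|Q) ✓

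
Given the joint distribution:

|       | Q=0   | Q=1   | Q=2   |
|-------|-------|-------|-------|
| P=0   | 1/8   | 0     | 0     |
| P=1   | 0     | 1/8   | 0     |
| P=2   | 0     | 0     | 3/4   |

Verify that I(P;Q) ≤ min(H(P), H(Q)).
Marginal P(P) (row sums):
  P(P=0) = 1/8 + 0 + 0 = 1/8
  P(P=1) = 0 + 1/8 + 0 = 1/8
  P(P=2) = 0 + 0 + 3/4 = 3/4
Marginal P(Q) (column sums):
  P(Q=0) = 1/8 + 0 + 0 = 1/8
  P(Q=1) = 0 + 1/8 + 0 = 1/8
  P(Q=2) = 0 + 0 + 3/4 = 3/4

H(P) = -[(1/8)·log₂(1/8) + (1/8)·log₂(1/8) + (3/4)·log₂(3/4)]
  = 0.3750 + 0.3750 + 0.3113
  = 1.0613 bits
H(Q) = -[(1/8)·log₂(1/8) + (1/8)·log₂(1/8) + (3/4)·log₂(3/4)]
  = 0.3750 + 0.3750 + 0.3113
  = 1.0613 bits
H(P,Q) = -[(1/8)·log₂(1/8) + (1/8)·log₂(1/8) + (3/4)·log₂(3/4)]
  = 0.3750 + 0.3750 + 0.3113
  = 1.0613 bits

I(P;Q) = H(P) + H(Q) - H(P,Q)
  = 1.0613 + 1.0613 - 1.0613
  = 1.0613 bits

min(H(P), H(Q)) = min(1.0613, 1.0613) = 1.0613 bits
Since 1.0613 ≤ 1.0613, the bound is satisfied ✓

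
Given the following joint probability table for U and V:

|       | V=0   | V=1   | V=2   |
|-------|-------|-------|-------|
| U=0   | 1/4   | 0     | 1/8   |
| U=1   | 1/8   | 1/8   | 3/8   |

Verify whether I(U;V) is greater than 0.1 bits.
Marginal P(U) (row sums):
  P(U=0) = 1/4 + 0 + 1/8 = 3/8
  P(U=1) = 1/8 + 1/8 + 3/8 = 5/8
Marginal P(V) (column sums):
  P(V=0) = 1/4 + 1/8 = 3/8
  P(V=1) = 0 + 1/8 = 1/8
  P(V=2) = 1/8 + 3/8 = 1/2

H(U) = -[(3/8)·log₂(3/8) + (5/8)·log₂(5/8)]
  = 0.5306 + 0.4238
  = 0.9544 bits
H(V) = -[(3/8)·log₂(3/8) + (1/8)·log₂(1/8) + (1/2)·log₂(1/2)]
  = 0.5306 + 0.3750 + 0.5000
  = 1.4056 bits
H(U,V) = -[(1/4)·log₂(1/4) + (1/8)·log₂(1/8) + (1/8)·log₂(1/8) + (1/8)·log₂(1/8) + (3/8)·log₂(3/8)]
  = 0.5000 + 0.3750 + 0.3750 + 0.3750 + 0.5306
  = 2.1556 bits

I(U;V) = H(U) + H(V) - H(U,V)
  = 0.9544 + 1.4056 - 2.1556
  = 0.2044 bits

Yes. I(U;V) = 0.2044 bits, which is > 0.1 bits.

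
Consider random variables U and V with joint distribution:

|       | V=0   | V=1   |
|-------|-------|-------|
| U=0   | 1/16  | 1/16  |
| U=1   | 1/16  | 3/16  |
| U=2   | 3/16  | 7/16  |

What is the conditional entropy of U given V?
Marginal P(V) (column sums):
  P(V=0) = 1/16 + 1/16 + 3/16 = 5/16
  P(V=1) = 1/16 + 3/16 + 7/16 = 11/16

H(U|V) = -Σ P(U,V)·log₂ P(U|V), where P(U|V) = P(U,V) / P(V)
  (U=0,V=0): P(U|V) = (1/16)/(5/16) = 1/5;  -(1/16)·log₂(1/5) = 0.1451
  (U=0,V=1): P(U|V) = (1/16)/(11/16) = 1/11;  -(1/16)·log₂(1/11) = 0.2162
  (U=1,V=0): P(U|V) = (1/16)/(5/16) = 1/5;  -(1/16)·log₂(1/5) = 0.1451
  (U=1,V=1): P(U|V) = (3/16)/(11/16) = 3/11;  -(3/16)·log₂(3/11) = 0.3515
  (U=2,V=0): P(U|V) = (3/16)/(5/16) = 3/5;  -(3/16)·log₂(3/5) = 0.1382
  (U=2,V=1): P(U|V) = (7/16)/(11/16) = 7/11;  -(7/16)·log₂(7/11) = 0.2853
H(U|V) = 0.1451 + 0.2162 + 0.1451 + 0.3515 + 0.1382 + 0.2853
  = 1.2814 bits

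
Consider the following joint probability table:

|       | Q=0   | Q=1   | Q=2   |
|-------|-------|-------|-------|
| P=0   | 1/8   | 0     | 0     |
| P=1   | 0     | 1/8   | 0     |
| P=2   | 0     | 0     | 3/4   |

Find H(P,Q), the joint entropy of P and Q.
H(P,Q) = -Σ P(P,Q) log₂ P(P,Q), summed over the non-zero cells:
H(P,Q) = -[(1/8)·log₂(1/8) + (1/8)·log₂(1/8) + (3/4)·log₂(3/4)]
  = 0.3750 + 0.3750 + 0.3113
  = 1.0613 bits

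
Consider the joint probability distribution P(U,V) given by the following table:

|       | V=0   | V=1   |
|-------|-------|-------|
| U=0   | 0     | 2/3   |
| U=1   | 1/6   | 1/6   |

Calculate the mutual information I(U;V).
Marginal P(U) (row sums):
  P(U=0) = 0 + 2/3 = 2/3
  P(U=1) = 1/6 + 1/6 = 1/3
Marginal P(V) (column sums):
  P(V=0) = 0 + 1/6 = 1/6
  P(V=1) = 2/3 + 1/6 = 5/6

H(U) = -[(2/3)·log₂(2/3) + (1/3)·log₂(1/3)]
  = 0.3900 + 0.5283
  = 0.9183 bits
H(V) = -[(1/6)·log₂(1/6) + (5/6)·log₂(5/6)]
  = 0.4308 + 0.2192
  = 0.6500 bits
H(U,V) = -[(2/3)·log₂(2/3) + (1/6)·log₂(1/6) + (1/6)·log₂(1/6)]
  = 0.3900 + 0.4308 + 0.4308
  = 1.2516 bits

I(U;V) = H(U) + H(V) - H(U,V)
  = 0.9183 + 0.6500 - 1.2516
  = 0.3167 bits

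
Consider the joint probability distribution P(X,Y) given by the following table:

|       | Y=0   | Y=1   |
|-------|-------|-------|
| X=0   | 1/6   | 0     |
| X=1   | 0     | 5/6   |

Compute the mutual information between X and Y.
Marginal P(X) (row sums):
  P(X=0) = 1/6 + 0 = 1/6
  P(X=1) = 0 + 5/6 = 5/6
Marginal P(Y) (column sums):
  P(Y=0) = 1/6 + 0 = 1/6
  P(Y=1) = 0 + 5/6 = 5/6

H(X) = -[(1/6)·log₂(1/6) + (5/6)·log₂(5/6)]
  = 0.4308 + 0.2192
  = 0.6500 bits
H(Y) = -[(1/6)·log₂(1/6) + (5/6)·log₂(5/6)]
  = 0.4308 + 0.2192
  = 0.6500 bits
H(X,Y) = -[(1/6)·log₂(1/6) + (5/6)·log₂(5/6)]
  = 0.4308 + 0.2192
  = 0.6500 bits

I(X;Y) = H(X) + H(Y) - H(X,Y)
  = 0.6500 + 0.6500 - 0.6500
  = 0.6500 bits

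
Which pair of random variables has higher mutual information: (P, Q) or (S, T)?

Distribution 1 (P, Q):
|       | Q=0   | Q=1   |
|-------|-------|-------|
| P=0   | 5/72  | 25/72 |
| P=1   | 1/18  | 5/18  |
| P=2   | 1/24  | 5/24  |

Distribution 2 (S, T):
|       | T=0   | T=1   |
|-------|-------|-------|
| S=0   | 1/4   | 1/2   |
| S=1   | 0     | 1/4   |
Distribution 1 (P, Q):
Marginal P(P) (row sums):
  P(P=0) = 5/72 + 25/72 = 5/12
  P(P=1) = 1/18 + 5/18 = 1/3
  P(P=2) = 1/24 + 5/24 = 1/4
Marginal P(Q) (column sums):
  P(Q=0) = 5/72 + 1/18 + 1/24 = 1/6
  P(Q=1) = 25/72 + 5/18 + 5/24 = 5/6

H(P) = -[(5/12)·log₂(5/12) + (1/3)·log₂(1/3) + (1/4)·log₂(1/4)]
  = 0.5263 + 0.5283 + 0.5000
  = 1.5546 bits
H(Q) = -[(1/6)·log₂(1/6) + (5/6)·log₂(5/6)]
  = 0.4308 + 0.2192
  = 0.6500 bits
H(P,Q) = -[(5/72)·log₂(5/72) + (25/72)·log₂(25/72) + (1/18)·log₂(1/18) + (5/18)·log₂(5/18) + (1/24)·log₂(1/24) + (5/24)·log₂(5/24)]
  = 0.2672 + 0.5299 + 0.2317 + 0.5133 + 0.1910 + 0.4715
  = 2.2046 bits

I(P;Q) = H(P) + H(Q) - H(P,Q)
  = 1.5546 + 0.6500 - 2.2046
  = 0.0000 bits

Distribution 2 (S, T):
Marginal P(S) (row sums):
  P(S=0) = 1/4 + 1/2 = 3/4
  P(S=1) = 0 + 1/4 = 1/4
Marginal P(T) (column sums):
  P(T=0) = 1/4 + 0 = 1/4
  P(T=1) = 1/2 + 1/4 = 3/4

H(S) = -[(3/4)·log₂(3/4) + (1/4)·log₂(1/4)]
  = 0.3113 + 0.5000
  = 0.8113 bits
H(T) = -[(1/4)·log₂(1/4) + (3/4)·log₂(3/4)]
  = 0.5000 + 0.3113
  = 0.8113 bits
H(S,T) = -[(1/4)·log₂(1/4) + (1/2)·log₂(1/2) + (1/4)·log₂(1/4)]
  = 0.5000 + 0.5000 + 0.5000
  = 1.5000 bits

I(S;T) = H(S) + H(T) - H(S,T)
  = 0.8113 + 0.8113 - 1.5000
  = 0.1226 bits

I(S;T) = 0.1226 bits > I(P;Q) = 0.0000 bits, so (S, T) has the higher mutual information (stronger dependence).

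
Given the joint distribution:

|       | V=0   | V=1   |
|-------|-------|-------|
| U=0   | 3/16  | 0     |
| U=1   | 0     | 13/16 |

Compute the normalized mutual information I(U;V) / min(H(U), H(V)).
Marginal P(U) (row sums):
  P(U=0) = 3/16 + 0 = 3/16
  P(U=1) = 0 + 13/16 = 13/16
Marginal P(V) (column sums):
  P(V=0) = 3/16 + 0 = 3/16
  P(V=1) = 0 + 13/16 = 13/16

H(U) = -[(3/16)·log₂(3/16) + (13/16)·log₂(13/16)]
  = 0.4528 + 0.2434
  = 0.6962 bits
H(V) = -[(3/16)·log₂(3/16) + (13/16)·log₂(13/16)]
  = 0.4528 + 0.2434
  = 0.6962 bits
H(U,V) = -[(3/16)·log₂(3/16) + (13/16)·log₂(13/16)]
  = 0.4528 + 0.2434
  = 0.6962 bits

I(U;V) = H(U) + H(V) - H(U,V)
  = 0.6962 + 0.6962 - 0.6962
  = 0.6962 bits

min(H(U), H(V)) = min(0.6962, 0.6962) = 0.6962 bits
Normalized MI = 0.6962 / 0.6962 = 1.0000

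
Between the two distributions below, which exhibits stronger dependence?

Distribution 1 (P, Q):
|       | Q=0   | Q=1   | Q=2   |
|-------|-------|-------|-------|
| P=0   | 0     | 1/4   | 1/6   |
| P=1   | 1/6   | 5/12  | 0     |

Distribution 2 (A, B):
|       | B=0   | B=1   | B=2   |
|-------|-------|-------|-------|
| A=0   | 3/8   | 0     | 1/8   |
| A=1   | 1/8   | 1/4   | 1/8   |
Distribution 1 (P, Q):
Marginal P(P) (row sums):
  P(P=0) = 0 + 1/4 + 1/6 = 5/12
  P(P=1) = 1/6 + 5/12 + 0 = 7/12
Marginal P(Q) (column sums):
  P(Q=0) = 0 + 1/6 = 1/6
  P(Q=1) = 1/4 + 5/12 = 2/3
  P(Q=2) = 1/6 + 0 = 1/6

H(P) = -[(5/12)·log₂(5/12) + (7/12)·log₂(7/12)]
  = 0.5263 + 0.4536
  = 0.9799 bits
H(Q) = -[(1/6)·log₂(1/6) + (2/3)·log₂(2/3) + (1/6)·log₂(1/6)]
  = 0.4308 + 0.3900 + 0.4308
  = 1.2516 bits
H(P,Q) = -[(1/4)·log₂(1/4) + (1/6)·log₂(1/6) + (1/6)·log₂(1/6) + (5/12)·log₂(5/12)]
  = 0.5000 + 0.4308 + 0.4308 + 0.5263
  = 1.8879 bits

I(P;Q) = H(P) + H(Q) - H(P,Q)
  = 0.9799 + 1.2516 - 1.8879
  = 0.3436 bits

Distribution 2 (A, B):
Marginal P(A) (row sums):
  P(A=0) = 3/8 + 0 + 1/8 = 1/2
  P(A=1) = 1/8 + 1/4 + 1/8 = 1/2
Marginal P(B) (column sums):
  P(B=0) = 3/8 + 1/8 = 1/2
  P(B=1) = 0 + 1/4 = 1/4
  P(B=2) = 1/8 + 1/8 = 1/4

H(A) = -[(1/2)·log₂(1/2) + (1/2)·log₂(1/2)]
  = 0.5000 + 0.5000
  = 1.0000 bits
H(B) = -[(1/2)·log₂(1/2) + (1/4)·log₂(1/4) + (1/4)·log₂(1/4)]
  = 0.5000 + 0.5000 + 0.5000
  = 1.5000 bits
H(A,B) = -[(3/8)·log₂(3/8) + (1/8)·log₂(1/8) + (1/8)·log₂(1/8) + (1/4)·log₂(1/4) + (1/8)·log₂(1/8)]
  = 0.5306 + 0.3750 + 0.3750 + 0.5000 + 0.3750
  = 2.1556 bits

I(A;B) = H(A) + H(B) - H(A,B)
  = 1.0000 + 1.5000 - 2.1556
  = 0.3444 bits

I(A;B) = 0.3444 bits > I(P;Q) = 0.3436 bits, so (A, B) has the higher mutual information (stronger dependence).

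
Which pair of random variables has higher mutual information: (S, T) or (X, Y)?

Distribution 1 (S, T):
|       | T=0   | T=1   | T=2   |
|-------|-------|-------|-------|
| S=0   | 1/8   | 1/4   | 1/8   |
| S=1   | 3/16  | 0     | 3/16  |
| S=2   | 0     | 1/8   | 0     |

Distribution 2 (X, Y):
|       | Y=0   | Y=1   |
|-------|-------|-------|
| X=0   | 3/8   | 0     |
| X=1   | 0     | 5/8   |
Distribution 1 (S, T):
Marginal P(S) (row sums):
  P(S=0) = 1/8 + 1/4 + 1/8 = 1/2
  P(S=1) = 3/16 + 0 + 3/16 = 3/8
  P(S=2) = 0 + 1/8 + 0 = 1/8
Marginal P(T) (column sums):
  P(T=0) = 1/8 + 3/16 + 0 = 5/16
  P(T=1) = 1/4 + 0 + 1/8 = 3/8
  P(T=2) = 1/8 + 3/16 + 0 = 5/16

H(S) = -[(1/2)·log₂(1/2) + (3/8)·log₂(3/8) + (1/8)·log₂(1/8)]
  = 0.5000 + 0.5306 + 0.3750
  = 1.4056 bits
H(T) = -[(5/16)·log₂(5/16) + (3/8)·log₂(3/8) + (5/16)·log₂(5/16)]
  = 0.5244 + 0.5306 + 0.5244
  = 1.5794 bits
H(S,T) = -[(1/8)·log₂(1/8) + (1/4)·log₂(1/4) + (1/8)·log₂(1/8) + (3/16)·log₂(3/16) + (3/16)·log₂(3/16) + (1/8)·log₂(1/8)]
  = 0.3750 + 0.5000 + 0.3750 + 0.4528 + 0.4528 + 0.3750
  = 2.5306 bits

I(S;T) = H(S) + H(T) - H(S,T)
  = 1.4056 + 1.5794 - 2.5306
  = 0.4544 bits

Distribution 2 (X, Y):
Marginal P(X) (row sums):
  P(X=0) = 3/8 + 0 = 3/8
  P(X=1) = 0 + 5/8 = 5/8
Marginal P(Y) (column sums):
  P(Y=0) = 3/8 + 0 = 3/8
  P(Y=1) = 0 + 5/8 = 5/8

H(X) = -[(3/8)·log₂(3/8) + (5/8)·log₂(5/8)]
  = 0.5306 + 0.4238
  = 0.9544 bits
H(Y) = -[(3/8)·log₂(3/8) + (5/8)·log₂(5/8)]
  = 0.5306 + 0.4238
  = 0.9544 bits
H(X,Y) = -[(3/8)·log₂(3/8) + (5/8)·log₂(5/8)]
  = 0.5306 + 0.4238
  = 0.9544 bits

I(X;Y) = H(X) + H(Y) - H(X,Y)
  = 0.9544 + 0.9544 - 0.9544
  = 0.9544 bits

I(X;Y) = 0.9544 bits > I(S;T) = 0.4544 bits, so (X, Y) has the higher mutual information (stronger dependence).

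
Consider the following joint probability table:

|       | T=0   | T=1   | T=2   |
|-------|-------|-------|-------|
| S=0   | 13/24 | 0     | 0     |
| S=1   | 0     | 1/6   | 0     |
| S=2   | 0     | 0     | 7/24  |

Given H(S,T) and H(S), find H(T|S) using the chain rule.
From the chain rule: H(S,T) = H(S) + H(T|S)
Therefore: H(T|S) = H(S,T) - H(S)

H(S,T) = -[(13/24)·log₂(13/24) + (1/6)·log₂(1/6) + (7/24)·log₂(7/24)]
  = 0.4791 + 0.4308 + 0.5185
  = 1.4284 bits
Marginal P(S) (row sums):
  P(S=0) = 13/24 + 0 + 0 = 13/24
  P(S=1) = 0 + 1/6 + 0 = 1/6
  P(S=2) = 0 + 0 + 7/24 = 7/24
H(S) = -[(13/24)·log₂(13/24) + (1/6)·log₂(1/6) + (7/24)·log₂(7/24)]
  = 0.4791 + 0.4308 + 0.5185
  = 1.4284 bits

H(T|S) = 1.4284 - 1.4284 = 0.0000 bits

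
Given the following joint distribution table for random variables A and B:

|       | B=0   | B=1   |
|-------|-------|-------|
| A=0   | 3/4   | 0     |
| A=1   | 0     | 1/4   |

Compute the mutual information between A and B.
Marginal P(A) (row sums):
  P(A=0) = 3/4 + 0 = 3/4
  P(A=1) = 0 + 1/4 = 1/4
Marginal P(B) (column sums):
  P(B=0) = 3/4 + 0 = 3/4
  P(B=1) = 0 + 1/4 = 1/4

H(A) = -[(3/4)·log₂(3/4) + (1/4)·log₂(1/4)]
  = 0.3113 + 0.5000
  = 0.8113 bits
H(B) = -[(3/4)·log₂(3/4) + (1/4)·log₂(1/4)]
  = 0.3113 + 0.5000
  = 0.8113 bits
H(A,B) = -[(3/4)·log₂(3/4) + (1/4)·log₂(1/4)]
  = 0.3113 + 0.5000
  = 0.8113 bits

I(A;B) = H(A) + H(B) - H(A,B)
  = 0.8113 + 0.8113 - 0.8113
  = 0.8113 bits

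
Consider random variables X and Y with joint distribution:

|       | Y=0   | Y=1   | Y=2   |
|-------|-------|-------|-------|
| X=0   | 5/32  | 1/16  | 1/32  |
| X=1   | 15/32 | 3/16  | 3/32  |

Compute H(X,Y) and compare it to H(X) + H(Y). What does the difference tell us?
Marginal P(X) (row sums):
  P(X=0) = 5/32 + 1/16 + 1/32 = 1/4
  P(X=1) = 15/32 + 3/16 + 3/32 = 3/4
Marginal P(Y) (column sums):
  P(Y=0) = 5/32 + 15/32 = 5/8
  P(Y=1) = 1/16 + 3/16 = 1/4
  P(Y=2) = 1/32 + 3/32 = 1/8

H(X,Y) = -[(5/32)·log₂(5/32) + (1/16)·log₂(1/16) + (1/32)·log₂(1/32) + (15/32)·log₂(15/32) + (3/16)·log₂(3/16) + (3/32)·log₂(3/32)]
  = 0.4184 + 0.2500 + 0.1563 + 0.5124 + 0.4528 + 0.3202
  = 2.1101 bits
H(X) = -[(1/4)·log₂(1/4) + (3/4)·log₂(3/4)]
  = 0.5000 + 0.3113
  = 0.8113 bits
H(Y) = -[(5/8)·log₂(5/8) + (1/4)·log₂(1/4) + (1/8)·log₂(1/8)]
  = 0.4238 + 0.5000 + 0.3750
  = 1.2988 bits

H(X) + H(Y) = 0.8113 + 1.2988 = 2.1101 bits
Difference: H(X) + H(Y) - H(X,Y) = 2.1101 - 2.1101 = 0.0000 bits = I(X;Y)

The difference is the mutual information; it is 0 here, so X and Y are independent (the joint entropy equals the sum of the marginal entropies).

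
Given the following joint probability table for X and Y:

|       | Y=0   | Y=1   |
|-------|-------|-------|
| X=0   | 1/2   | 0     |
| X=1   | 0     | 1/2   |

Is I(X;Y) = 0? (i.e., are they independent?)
Marginal P(X) (row sums):
  P(X=0) = 1/2 + 0 = 1/2
  P(X=1) = 0 + 1/2 = 1/2
Marginal P(Y) (column sums):
  P(Y=0) = 1/2 + 0 = 1/2
  P(Y=1) = 0 + 1/2 = 1/2

X and Y are independent iff P(X=i,Y=j) = P(X=i)·P(Y=j) for every cell.
  P(X=0)·P(Y=0) = 1/2 × 1/2 = 1/4, but P(X=0,Y=0) = 1/2 ✗

No, X and Y are not independent. Quantitatively, I(X;Y) > 0:

H(X) = -[(1/2)·log₂(1/2) + (1/2)·log₂(1/2)]
  = 0.5000 + 0.5000
  = 1.0000 bits
H(Y) = -[(1/2)·log₂(1/2) + (1/2)·log₂(1/2)]
  = 0.5000 + 0.5000
  = 1.0000 bits
H(X,Y) = -[(1/2)·log₂(1/2) + (1/2)·log₂(1/2)]
  = 0.5000 + 0.5000
  = 1.0000 bits
I(X;Y) = H(X) + H(Y) - H(X,Y) = 1.0000 + 1.0000 - 1.0000 = 1.0000 bits > 0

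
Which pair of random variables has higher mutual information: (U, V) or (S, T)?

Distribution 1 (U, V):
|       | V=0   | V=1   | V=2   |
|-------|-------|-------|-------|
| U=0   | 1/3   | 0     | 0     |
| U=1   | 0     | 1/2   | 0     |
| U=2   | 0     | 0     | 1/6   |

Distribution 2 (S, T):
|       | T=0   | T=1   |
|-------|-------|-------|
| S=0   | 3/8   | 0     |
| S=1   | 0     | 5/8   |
Distribution 1 (U, V):
Marginal P(U) (row sums):
  P(U=0) = 1/3 + 0 + 0 = 1/3
  P(U=1) = 0 + 1/2 + 0 = 1/2
  P(U=2) = 0 + 0 + 1/6 = 1/6
Marginal P(V) (column sums):
  P(V=0) = 1/3 + 0 + 0 = 1/3
  P(V=1) = 0 + 1/2 + 0 = 1/2
  P(V=2) = 0 + 0 + 1/6 = 1/6

H(U) = -[(1/3)·log₂(1/3) + (1/2)·log₂(1/2) + (1/6)·log₂(1/6)]
  = 0.5283 + 0.5000 + 0.4308
  = 1.4591 bits
H(V) = -[(1/3)·log₂(1/3) + (1/2)·log₂(1/2) + (1/6)·log₂(1/6)]
  = 0.5283 + 0.5000 + 0.4308
  = 1.4591 bits
H(U,V) = -[(1/3)·log₂(1/3) + (1/2)·log₂(1/2) + (1/6)·log₂(1/6)]
  = 0.5283 + 0.5000 + 0.4308
  = 1.4591 bits

I(U;V) = H(U) + H(V) - H(U,V)
  = 1.4591 + 1.4591 - 1.4591
  = 1.4591 bits

Distribution 2 (S, T):
Marginal P(S) (row sums):
  P(S=0) = 3/8 + 0 = 3/8
  P(S=1) = 0 + 5/8 = 5/8
Marginal P(T) (column sums):
  P(T=0) = 3/8 + 0 = 3/8
  P(T=1) = 0 + 5/8 = 5/8

H(S) = -[(3/8)·log₂(3/8) + (5/8)·log₂(5/8)]
  = 0.5306 + 0.4238
  = 0.9544 bits
H(T) = -[(3/8)·log₂(3/8) + (5/8)·log₂(5/8)]
  = 0.5306 + 0.4238
  = 0.9544 bits
H(S,T) = -[(3/8)·log₂(3/8) + (5/8)·log₂(5/8)]
  = 0.5306 + 0.4238
  = 0.9544 bits

I(S;T) = H(S) + H(T) - H(S,T)
  = 0.9544 + 0.9544 - 0.9544
  = 0.9544 bits

I(U;V) = 1.4591 bits > I(S;T) = 0.9544 bits, so (U, V) has the higher mutual information (stronger dependence).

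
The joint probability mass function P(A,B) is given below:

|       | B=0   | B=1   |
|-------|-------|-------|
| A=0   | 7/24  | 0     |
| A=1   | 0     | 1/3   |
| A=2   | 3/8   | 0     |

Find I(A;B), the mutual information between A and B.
Marginal P(A) (row sums):
  P(A=0) = 7/24 + 0 = 7/24
  P(A=1) = 0 + 1/3 = 1/3
  P(A=2) = 3/8 + 0 = 3/8
Marginal P(B) (column sums):
  P(B=0) = 7/24 + 0 + 3/8 = 2/3
  P(B=1) = 0 + 1/3 + 0 = 1/3

H(A) = -[(7/24)·log₂(7/24) + (1/3)·log₂(1/3) + (3/8)·log₂(3/8)]
  = 0.5185 + 0.5283 + 0.5306
  = 1.5774 bits
H(B) = -[(2/3)·log₂(2/3) + (1/3)·log₂(1/3)]
  = 0.3900 + 0.5283
  = 0.9183 bits
H(A,B) = -[(7/24)·log₂(7/24) + (1/3)·log₂(1/3) + (3/8)·log₂(3/8)]
  = 0.5185 + 0.5283 + 0.5306
  = 1.5774 bits

I(A;B) = H(A) + H(B) - H(A,B)
  = 1.5774 + 0.9183 - 1.5774
  = 0.9183 bits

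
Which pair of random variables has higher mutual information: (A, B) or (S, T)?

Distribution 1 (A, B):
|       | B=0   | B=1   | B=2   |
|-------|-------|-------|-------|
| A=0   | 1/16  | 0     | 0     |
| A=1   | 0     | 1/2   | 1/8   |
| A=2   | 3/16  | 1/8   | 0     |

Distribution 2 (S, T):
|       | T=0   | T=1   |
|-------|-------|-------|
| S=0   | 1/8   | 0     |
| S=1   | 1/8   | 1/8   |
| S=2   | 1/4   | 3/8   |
Distribution 1 (A, B):
Marginal P(A) (row sums):
  P(A=0) = 1/16 + 0 + 0 = 1/16
  P(A=1) = 0 + 1/2 + 1/8 = 5/8
  P(A=2) = 3/16 + 1/8 + 0 = 5/16
Marginal P(B) (column sums):
  P(B=0) = 1/16 + 0 + 3/16 = 1/4
  P(B=1) = 0 + 1/2 + 1/8 = 5/8
  P(B=2) = 0 + 1/8 + 0 = 1/8

H(A) = -[(1/16)·log₂(1/16) + (5/8)·log₂(5/8) + (5/16)·log₂(5/16)]
  = 0.2500 + 0.4238 + 0.5244
  = 1.1982 bits
H(B) = -[(1/4)·log₂(1/4) + (5/8)·log₂(5/8) + (1/8)·log₂(1/8)]
  = 0.5000 + 0.4238 + 0.3750
  = 1.2988 bits
H(A,B) = -[(1/16)·log₂(1/16) + (1/2)·log₂(1/2) + (1/8)·log₂(1/8) + (3/16)·log₂(3/16) + (1/8)·log₂(1/8)]
  = 0.2500 + 0.5000 + 0.3750 + 0.4528 + 0.3750
  = 1.9528 bits

I(A;B) = H(A) + H(B) - H(A,B)
  = 1.1982 + 1.2988 - 1.9528
  = 0.5442 bits

Distribution 2 (S, T):
Marginal P(S) (row sums):
  P(S=0) = 1/8 + 0 = 1/8
  P(S=1) = 1/8 + 1/8 = 1/4
  P(S=2) = 1/4 + 3/8 = 5/8
Marginal P(T) (column sums):
  P(T=0) = 1/8 + 1/8 + 1/4 = 1/2
  P(T=1) = 0 + 1/8 + 3/8 = 1/2

H(S) = -[(1/8)·log₂(1/8) + (1/4)·log₂(1/4) + (5/8)·log₂(5/8)]
  = 0.3750 + 0.5000 + 0.4238
  = 1.2988 bits
H(T) = -[(1/2)·log₂(1/2) + (1/2)·log₂(1/2)]
  = 0.5000 + 0.5000
  = 1.0000 bits
H(S,T) = -[(1/8)·log₂(1/8) + (1/8)·log₂(1/8) + (1/8)·log₂(1/8) + (1/4)·log₂(1/4) + (3/8)·log₂(3/8)]
  = 0.3750 + 0.3750 + 0.3750 + 0.5000 + 0.5306
  = 2.1556 bits

I(S;T) = H(S) + H(T) - H(S,T)
  = 1.2988 + 1.0000 - 2.1556
  = 0.1432 bits

I(A;B) = 0.5442 bits > I(S;T) = 0.1432 bits, so (A, B) has the higher mutual information (stronger dependence).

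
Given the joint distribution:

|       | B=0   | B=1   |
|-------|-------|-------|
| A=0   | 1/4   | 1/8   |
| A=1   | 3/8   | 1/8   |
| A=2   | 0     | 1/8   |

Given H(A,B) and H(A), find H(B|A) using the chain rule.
From the chain rule: H(A,B) = H(A) + H(B|A)
Therefore: H(B|A) = H(A,B) - H(A)

H(A,B) = -[(1/4)·log₂(1/4) + (1/8)·log₂(1/8) + (3/8)·log₂(3/8) + (1/8)·log₂(1/8) + (1/8)·log₂(1/8)]
  = 0.5000 + 0.3750 + 0.5306 + 0.3750 + 0.3750
  = 2.1556 bits
Marginal P(A) (row sums):
  P(A=0) = 1/4 + 1/8 = 3/8
  P(A=1) = 3/8 + 1/8 = 1/2
  P(A=2) = 0 + 1/8 = 1/8
H(A) = -[(3/8)·log₂(3/8) + (1/2)·log₂(1/2) + (1/8)·log₂(1/8)]
  = 0.5306 + 0.5000 + 0.3750
  = 1.4056 bits

H(B|A) = 2.1556 - 1.4056 = 0.7500 bits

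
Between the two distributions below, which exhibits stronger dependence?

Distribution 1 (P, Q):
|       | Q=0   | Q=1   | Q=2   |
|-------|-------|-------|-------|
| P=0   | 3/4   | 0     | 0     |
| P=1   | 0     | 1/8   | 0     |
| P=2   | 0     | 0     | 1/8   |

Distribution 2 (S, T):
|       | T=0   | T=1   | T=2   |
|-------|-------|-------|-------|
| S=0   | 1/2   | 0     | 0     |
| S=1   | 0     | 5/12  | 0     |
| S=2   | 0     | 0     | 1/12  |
Distribution 1 (P, Q):
Marginal P(P) (row sums):
  P(P=0) = 3/4 + 0 + 0 = 3/4
  P(P=1) = 0 + 1/8 + 0 = 1/8
  P(P=2) = 0 + 0 + 1/8 = 1/8
Marginal P(Q) (column sums):
  P(Q=0) = 3/4 + 0 + 0 = 3/4
  P(Q=1) = 0 + 1/8 + 0 = 1/8
  P(Q=2) = 0 + 0 + 1/8 = 1/8

H(P) = -[(3/4)·log₂(3/4) + (1/8)·log₂(1/8) + (1/8)·log₂(1/8)]
  = 0.3113 + 0.3750 + 0.3750
  = 1.0613 bits
H(Q) = -[(3/4)·log₂(3/4) + (1/8)·log₂(1/8) + (1/8)·log₂(1/8)]
  = 0.3113 + 0.3750 + 0.3750
  = 1.0613 bits
H(P,Q) = -[(3/4)·log₂(3/4) + (1/8)·log₂(1/8) + (1/8)·log₂(1/8)]
  = 0.3113 + 0.3750 + 0.3750
  = 1.0613 bits

I(P;Q) = H(P) + H(Q) - H(P,Q)
  = 1.0613 + 1.0613 - 1.0613
  = 1.0613 bits

Distribution 2 (S, T):
Marginal P(S) (row sums):
  P(S=0) = 1/2 + 0 + 0 = 1/2
  P(S=1) = 0 + 5/12 + 0 = 5/12
  P(S=2) = 0 + 0 + 1/12 = 1/12
Marginal P(T) (column sums):
  P(T=0) = 1/2 + 0 + 0 = 1/2
  P(T=1) = 0 + 5/12 + 0 = 5/12
  P(T=2) = 0 + 0 + 1/12 = 1/12

H(S) = -[(1/2)·log₂(1/2) + (5/12)·log₂(5/12) + (1/12)·log₂(1/12)]
  = 0.5000 + 0.5263 + 0.2987
  = 1.3250 bits
H(T) = -[(1/2)·log₂(1/2) + (5/12)·log₂(5/12) + (1/12)·log₂(1/12)]
  = 0.5000 + 0.5263 + 0.2987
  = 1.3250 bits
H(S,T) = -[(1/2)·log₂(1/2) + (5/12)·log₂(5/12) + (1/12)·log₂(1/12)]
  = 0.5000 + 0.5263 + 0.2987
  = 1.3250 bits

I(S;T) = H(S) + H(T) - H(S,T)
  = 1.3250 + 1.3250 - 1.3250
  = 1.3250 bits

I(S;T) = 1.3250 bits > I(P;Q) = 1.0613 bits, so (S, T) has the higher mutual information (stronger dependence).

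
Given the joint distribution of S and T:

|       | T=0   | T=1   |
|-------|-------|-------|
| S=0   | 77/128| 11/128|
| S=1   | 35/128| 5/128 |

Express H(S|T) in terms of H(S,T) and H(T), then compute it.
H(S|T) = H(S,T) - H(T)

Marginal P(T) (column sums):
  P(T=0) = 77/128 + 35/128 = 7/8
  P(T=1) = 11/128 + 5/128 = 1/8

H(S,T) = -[(77/128)·log₂(77/128) + (11/128)·log₂(11/128) + (35/128)·log₂(35/128) + (5/128)·log₂(5/128)]
  = 0.4411 + 0.3043 + 0.5115 + 0.1827
  = 1.4396 bits
H(T) = -[(7/8)·log₂(7/8) + (1/8)·log₂(1/8)]
  = 0.1686 + 0.3750
  = 0.5436 bits

H(S|T) = 1.4396 - 0.5436 = 0.8960 bits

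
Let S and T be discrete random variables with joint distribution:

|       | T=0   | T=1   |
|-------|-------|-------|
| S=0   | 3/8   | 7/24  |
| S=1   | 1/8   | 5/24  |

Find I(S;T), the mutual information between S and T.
Marginal P(S) (row sums):
  P(S=0) = 3/8 + 7/24 = 2/3
  P(S=1) = 1/8 + 5/24 = 1/3
Marginal P(T) (column sums):
  P(T=0) = 3/8 + 1/8 = 1/2
  P(T=1) = 7/24 + 5/24 = 1/2

H(S) = -[(2/3)·log₂(2/3) + (1/3)·log₂(1/3)]
  = 0.3900 + 0.5283
  = 0.9183 bits
H(T) = -[(1/2)·log₂(1/2) + (1/2)·log₂(1/2)]
  = 0.5000 + 0.5000
  = 1.0000 bits
H(S,T) = -[(3/8)·log₂(3/8) + (7/24)·log₂(7/24) + (1/8)·log₂(1/8) + (5/24)·log₂(5/24)]
  = 0.5306 + 0.5185 + 0.3750 + 0.4715
  = 1.8956 bits

I(S;T) = H(S) + H(T) - H(S,T)
  = 0.9183 + 1.0000 - 1.8956
  = 0.0227 bits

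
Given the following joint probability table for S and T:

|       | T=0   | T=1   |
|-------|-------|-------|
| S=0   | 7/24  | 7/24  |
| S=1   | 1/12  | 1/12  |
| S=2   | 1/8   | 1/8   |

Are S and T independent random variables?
Marginal P(S) (row sums):
  P(S=0) = 7/24 + 7/24 = 7/12
  P(S=1) = 1/12 + 1/12 = 1/6
  P(S=2) = 1/8 + 1/8 = 1/4
Marginal P(T) (column sums):
  P(T=0) = 7/24 + 1/12 + 1/8 = 1/2
  P(T=1) = 7/24 + 1/12 + 1/8 = 1/2

S and T are independent iff P(S=i,T=j) = P(S=i)·P(T=j) for every cell.
  P(S=0)·P(T=0) = 7/12 × 1/2 = 7/24 = P(S=0,T=0) ✓
  P(S=0)·P(T=1) = 7/12 × 1/2 = 7/24 = P(S=0,T=1) ✓
  P(S=1)·P(T=0) = 1/6 × 1/2 = 1/12 = P(S=1,T=0) ✓
  P(S=1)·P(T=1) = 1/6 × 1/2 = 1/12 = P(S=1,T=1) ✓
  P(S=2)·P(T=0) = 1/4 × 1/2 = 1/8 = P(S=2,T=0) ✓
  P(S=2)·P(T=1) = 1/4 × 1/2 = 1/8 = P(S=2,T=1) ✓

Yes, S and T are independent: every cell factors, so I(S;T) = 0 bits.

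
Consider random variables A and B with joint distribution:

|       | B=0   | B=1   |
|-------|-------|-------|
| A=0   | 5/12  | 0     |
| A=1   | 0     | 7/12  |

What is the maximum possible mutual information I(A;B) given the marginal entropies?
The upper bound on mutual information is I(A;B) ≤ min(H(A), H(B)).

Marginal P(A) (row sums):
  P(A=0) = 5/12 + 0 = 5/12
  P(A=1) = 0 + 7/12 = 7/12
Marginal P(B) (column sums):
  P(B=0) = 5/12 + 0 = 5/12
  P(B=1) = 0 + 7/12 = 7/12

H(A) = -[(5/12)·log₂(5/12) + (7/12)·log₂(7/12)]
  = 0.5263 + 0.4536
  = 0.9799 bits
H(B) = -[(5/12)·log₂(5/12) + (7/12)·log₂(7/12)]
  = 0.5263 + 0.4536
  = 0.9799 bits

Maximum possible I(A;B) = min(0.9799, 0.9799) = 0.9799 bits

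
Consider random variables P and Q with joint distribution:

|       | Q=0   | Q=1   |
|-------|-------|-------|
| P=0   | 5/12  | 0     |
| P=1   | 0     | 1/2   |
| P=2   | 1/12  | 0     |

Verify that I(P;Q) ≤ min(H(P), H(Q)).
Marginal P(P) (row sums):
  P(P=0) = 5/12 + 0 = 5/12
  P(P=1) = 0 + 1/2 = 1/2
  P(P=2) = 1/12 + 0 = 1/12
Marginal P(Q) (column sums):
  P(Q=0) = 5/12 + 0 + 1/12 = 1/2
  P(Q=1) = 0 + 1/2 + 0 = 1/2

H(P) = -[(5/12)·log₂(5/12) + (1/2)·log₂(1/2) + (1/12)·log₂(1/12)]
  = 0.5263 + 0.5000 + 0.2987
  = 1.3250 bits
H(Q) = -[(1/2)·log₂(1/2) + (1/2)·log₂(1/2)]
  = 0.5000 + 0.5000
  = 1.0000 bits
H(P,Q) = -[(5/12)·log₂(5/12) + (1/2)·log₂(1/2) + (1/12)·log₂(1/12)]
  = 0.5263 + 0.5000 + 0.2987
  = 1.3250 bits

I(P;Q) = H(P) + H(Q) - H(P,Q)
  = 1.3250 + 1.0000 - 1.3250
  = 1.0000 bits

min(H(P), H(Q)) = min(1.3250, 1.0000) = 1.0000 bits
Since 1.0000 ≤ 1.0000, the bound is satisfied ✓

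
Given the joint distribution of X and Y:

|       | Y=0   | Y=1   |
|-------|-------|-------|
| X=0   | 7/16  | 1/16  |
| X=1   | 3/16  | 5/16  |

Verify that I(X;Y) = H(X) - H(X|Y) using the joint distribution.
Left side, from I(X;Y) = H(X) + H(Y) - H(X,Y):
Marginal P(X) (row sums):
  P(X=0) = 7/16 + 1/16 = 1/2
  P(X=1) = 3/16 + 5/16 = 1/2
Marginal P(Y) (column sums):
  P(Y=0) = 7/16 + 3/16 = 5/8
  P(Y=1) = 1/16 + 5/16 = 3/8

H(X) = -[(1/2)·log₂(1/2) + (1/2)·log₂(1/2)]
  = 0.5000 + 0.5000
  = 1.0000 bits
H(Y) = -[(5/8)·log₂(5/8) + (3/8)·log₂(3/8)]
  = 0.4238 + 0.5306
  = 0.9544 bits
H(X,Y) = -[(7/16)·log₂(7/16) + (1/16)·log₂(1/16) + (3/16)·log₂(3/16) + (5/16)·log₂(5/16)]
  = 0.5218 + 0.2500 + 0.4528 + 0.5244
  = 1.7490 bits

I(X;Y) = H(X) + H(Y) - H(X,Y)
  = 1.0000 + 0.9544 - 1.7490
  = 0.2054 bits

Right side, with H(X|Y) computed directly from the conditional probabilities:
H(X|Y) = -Σ P(X,Y)·log₂ P(X|Y), where P(X|Y) = P(X,Y) / P(Y)
  (X=0,Y=0): P(X|Y) = (7/16)/(5/8) = 7/10;  -(7/16)·log₂(7/10) = 0.2251
  (X=0,Y=1): P(X|Y) = (1/16)/(3/8) = 1/6;  -(1/16)·log₂(1/6) = 0.1616
  (X=1,Y=0): P(X|Y) = (3/16)/(5/8) = 3/10;  -(3/16)·log₂(3/10) = 0.3257
  (X=1,Y=1): P(X|Y) = (5/16)/(3/8) = 5/6;  -(5/16)·log₂(5/6) = 0.0822
H(X|Y) = 0.2251 + 0.1616 + 0.3257 + 0.0822
  = 0.7946 bits
H(X) - H(X|Y) = 1.0000 - 0.7946 = 0.2054 bits

Both sides equal 0.2054 bits, so I(X;Y) = H(X) - H(X|Y) ✓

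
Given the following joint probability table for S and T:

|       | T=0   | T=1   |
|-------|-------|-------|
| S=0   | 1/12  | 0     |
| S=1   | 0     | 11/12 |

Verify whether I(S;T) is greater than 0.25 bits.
Marginal P(S) (row sums):
  P(S=0) = 1/12 + 0 = 1/12
  P(S=1) = 0 + 11/12 = 11/12
Marginal P(T) (column sums):
  P(T=0) = 1/12 + 0 = 1/12
  P(T=1) = 0 + 11/12 = 11/12

H(S) = -[(1/12)·log₂(1/12) + (11/12)·log₂(11/12)]
  = 0.2987 + 0.1151
  = 0.4138 bits
H(T) = -[(1/12)·log₂(1/12) + (11/12)·log₂(11/12)]
  = 0.2987 + 0.1151
  = 0.4138 bits
H(S,T) = -[(1/12)·log₂(1/12) + (11/12)·log₂(11/12)]
  = 0.2987 + 0.1151
  = 0.4138 bits

I(S;T) = H(S) + H(T) - H(S,T)
  = 0.4138 + 0.4138 - 0.4138
  = 0.4138 bits

Yes. I(S;T) = 0.4138 bits, which is > 0.25 bits.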